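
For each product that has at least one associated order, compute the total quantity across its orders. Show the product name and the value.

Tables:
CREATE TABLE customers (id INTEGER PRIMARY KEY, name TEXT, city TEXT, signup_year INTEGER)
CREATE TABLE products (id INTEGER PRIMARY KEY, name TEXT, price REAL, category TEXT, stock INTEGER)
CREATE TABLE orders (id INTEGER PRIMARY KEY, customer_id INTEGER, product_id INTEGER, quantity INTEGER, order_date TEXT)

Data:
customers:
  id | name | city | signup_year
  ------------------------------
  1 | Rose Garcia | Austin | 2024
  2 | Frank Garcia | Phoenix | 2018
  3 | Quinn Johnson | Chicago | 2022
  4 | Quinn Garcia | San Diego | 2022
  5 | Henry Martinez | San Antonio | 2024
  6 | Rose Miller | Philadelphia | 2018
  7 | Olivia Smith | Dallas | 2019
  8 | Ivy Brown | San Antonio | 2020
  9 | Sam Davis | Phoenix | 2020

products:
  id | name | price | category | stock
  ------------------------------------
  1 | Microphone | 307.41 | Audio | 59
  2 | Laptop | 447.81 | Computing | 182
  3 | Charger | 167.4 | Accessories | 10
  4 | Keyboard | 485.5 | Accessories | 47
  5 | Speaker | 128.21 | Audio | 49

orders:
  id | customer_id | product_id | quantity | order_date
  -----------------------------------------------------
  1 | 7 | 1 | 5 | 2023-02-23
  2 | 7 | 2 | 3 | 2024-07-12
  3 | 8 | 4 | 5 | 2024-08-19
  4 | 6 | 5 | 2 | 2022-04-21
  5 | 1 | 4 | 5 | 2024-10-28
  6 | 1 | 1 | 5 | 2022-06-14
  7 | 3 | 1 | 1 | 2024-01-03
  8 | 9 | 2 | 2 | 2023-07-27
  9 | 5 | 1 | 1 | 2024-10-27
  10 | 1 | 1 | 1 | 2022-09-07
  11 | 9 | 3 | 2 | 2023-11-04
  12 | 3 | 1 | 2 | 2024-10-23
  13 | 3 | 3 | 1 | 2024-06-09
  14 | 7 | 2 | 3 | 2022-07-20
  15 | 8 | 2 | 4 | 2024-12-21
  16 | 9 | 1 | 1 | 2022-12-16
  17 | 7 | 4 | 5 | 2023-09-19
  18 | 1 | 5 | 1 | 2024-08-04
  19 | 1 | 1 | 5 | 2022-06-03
SELECT p.name, SUM(c.quantity) AS sum_quantity FROM orders c JOIN products p ON c.product_id = p.id GROUP BY p.id, p.name

Execution result:
name | sum_quantity
Microphone | 21
Laptop | 12
Charger | 3
Keyboard | 15
Speaker | 3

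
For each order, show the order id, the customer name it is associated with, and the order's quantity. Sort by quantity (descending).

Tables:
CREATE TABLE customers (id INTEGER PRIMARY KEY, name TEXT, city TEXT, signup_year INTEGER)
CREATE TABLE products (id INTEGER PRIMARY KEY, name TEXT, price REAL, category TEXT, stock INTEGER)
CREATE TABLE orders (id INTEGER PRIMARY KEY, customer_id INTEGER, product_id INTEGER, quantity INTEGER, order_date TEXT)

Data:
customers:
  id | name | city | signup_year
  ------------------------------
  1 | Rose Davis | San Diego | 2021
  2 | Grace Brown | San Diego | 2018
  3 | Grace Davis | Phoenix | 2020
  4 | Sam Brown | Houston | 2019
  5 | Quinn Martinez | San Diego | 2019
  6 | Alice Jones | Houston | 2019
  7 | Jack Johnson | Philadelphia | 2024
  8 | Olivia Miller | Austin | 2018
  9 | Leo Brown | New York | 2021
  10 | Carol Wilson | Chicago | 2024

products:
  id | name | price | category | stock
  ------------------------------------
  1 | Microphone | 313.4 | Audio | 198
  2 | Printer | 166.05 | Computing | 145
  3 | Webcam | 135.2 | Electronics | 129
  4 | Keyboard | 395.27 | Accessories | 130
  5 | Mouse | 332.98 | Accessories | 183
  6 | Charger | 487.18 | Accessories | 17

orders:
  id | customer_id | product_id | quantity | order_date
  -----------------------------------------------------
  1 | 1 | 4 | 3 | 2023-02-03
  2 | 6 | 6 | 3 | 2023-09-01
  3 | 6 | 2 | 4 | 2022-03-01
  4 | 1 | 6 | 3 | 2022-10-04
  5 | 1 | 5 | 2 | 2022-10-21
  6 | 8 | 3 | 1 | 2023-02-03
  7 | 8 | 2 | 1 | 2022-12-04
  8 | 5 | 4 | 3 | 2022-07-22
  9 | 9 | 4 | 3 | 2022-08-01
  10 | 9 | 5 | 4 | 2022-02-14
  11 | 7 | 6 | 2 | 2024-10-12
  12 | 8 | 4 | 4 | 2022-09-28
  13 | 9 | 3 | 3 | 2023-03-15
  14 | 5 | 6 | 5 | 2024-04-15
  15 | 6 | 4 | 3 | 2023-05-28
SELECT c.id, p.name AS customer, c.quantity FROM orders c JOIN customers p ON c.customer_id = p.id ORDER BY c.quantity DESC

Execution result:
id | customer | quantity
14 | Quinn Martinez | 5
3 | Alice Jones | 4
10 | Leo Brown | 4
12 | Olivia Miller | 4
1 | Rose Davis | 3
2 | Alice Jones | 3
4 | Rose Davis | 3
8 | Quinn Martinez | 3
9 | Leo Brown | 3
13 | Leo Brown | 3
15 | Alice Jones | 3
5 | Rose Davis | 2
11 | Jack Johnson | 2
6 | Olivia Miller | 1
7 | Olivia Miller | 1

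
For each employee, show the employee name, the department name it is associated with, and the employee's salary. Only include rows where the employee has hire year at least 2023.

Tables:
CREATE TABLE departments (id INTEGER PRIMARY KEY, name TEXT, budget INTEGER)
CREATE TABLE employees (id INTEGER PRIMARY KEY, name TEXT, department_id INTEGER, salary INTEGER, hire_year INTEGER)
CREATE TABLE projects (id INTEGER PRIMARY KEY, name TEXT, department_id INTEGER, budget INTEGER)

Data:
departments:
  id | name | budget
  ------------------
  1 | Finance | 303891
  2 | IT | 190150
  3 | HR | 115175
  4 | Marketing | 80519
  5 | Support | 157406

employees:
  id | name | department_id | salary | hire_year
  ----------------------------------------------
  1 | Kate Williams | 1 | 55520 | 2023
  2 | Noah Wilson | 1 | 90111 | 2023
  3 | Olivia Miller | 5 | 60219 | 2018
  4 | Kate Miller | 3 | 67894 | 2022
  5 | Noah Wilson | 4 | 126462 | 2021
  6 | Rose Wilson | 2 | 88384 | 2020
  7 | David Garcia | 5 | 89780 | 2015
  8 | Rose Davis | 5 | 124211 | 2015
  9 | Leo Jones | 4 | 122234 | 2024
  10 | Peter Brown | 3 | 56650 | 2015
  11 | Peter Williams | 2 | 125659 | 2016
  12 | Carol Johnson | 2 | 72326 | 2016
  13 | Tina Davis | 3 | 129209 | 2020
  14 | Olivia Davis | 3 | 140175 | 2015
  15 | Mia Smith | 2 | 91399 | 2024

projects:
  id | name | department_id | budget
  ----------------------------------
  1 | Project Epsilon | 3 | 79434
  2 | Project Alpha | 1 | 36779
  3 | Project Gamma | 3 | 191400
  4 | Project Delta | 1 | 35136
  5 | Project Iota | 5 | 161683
SELECT c.name, p.name AS department, c.salary FROM employees c JOIN departments p ON c.department_id = p.id WHERE c.hire_year >= 2023

Execution result:
name | department | salary
Kate Williams | Finance | 55520
Noah Wilson | Finance | 90111
Leo Jones | Marketing | 122234
Mia Smith | IT | 91399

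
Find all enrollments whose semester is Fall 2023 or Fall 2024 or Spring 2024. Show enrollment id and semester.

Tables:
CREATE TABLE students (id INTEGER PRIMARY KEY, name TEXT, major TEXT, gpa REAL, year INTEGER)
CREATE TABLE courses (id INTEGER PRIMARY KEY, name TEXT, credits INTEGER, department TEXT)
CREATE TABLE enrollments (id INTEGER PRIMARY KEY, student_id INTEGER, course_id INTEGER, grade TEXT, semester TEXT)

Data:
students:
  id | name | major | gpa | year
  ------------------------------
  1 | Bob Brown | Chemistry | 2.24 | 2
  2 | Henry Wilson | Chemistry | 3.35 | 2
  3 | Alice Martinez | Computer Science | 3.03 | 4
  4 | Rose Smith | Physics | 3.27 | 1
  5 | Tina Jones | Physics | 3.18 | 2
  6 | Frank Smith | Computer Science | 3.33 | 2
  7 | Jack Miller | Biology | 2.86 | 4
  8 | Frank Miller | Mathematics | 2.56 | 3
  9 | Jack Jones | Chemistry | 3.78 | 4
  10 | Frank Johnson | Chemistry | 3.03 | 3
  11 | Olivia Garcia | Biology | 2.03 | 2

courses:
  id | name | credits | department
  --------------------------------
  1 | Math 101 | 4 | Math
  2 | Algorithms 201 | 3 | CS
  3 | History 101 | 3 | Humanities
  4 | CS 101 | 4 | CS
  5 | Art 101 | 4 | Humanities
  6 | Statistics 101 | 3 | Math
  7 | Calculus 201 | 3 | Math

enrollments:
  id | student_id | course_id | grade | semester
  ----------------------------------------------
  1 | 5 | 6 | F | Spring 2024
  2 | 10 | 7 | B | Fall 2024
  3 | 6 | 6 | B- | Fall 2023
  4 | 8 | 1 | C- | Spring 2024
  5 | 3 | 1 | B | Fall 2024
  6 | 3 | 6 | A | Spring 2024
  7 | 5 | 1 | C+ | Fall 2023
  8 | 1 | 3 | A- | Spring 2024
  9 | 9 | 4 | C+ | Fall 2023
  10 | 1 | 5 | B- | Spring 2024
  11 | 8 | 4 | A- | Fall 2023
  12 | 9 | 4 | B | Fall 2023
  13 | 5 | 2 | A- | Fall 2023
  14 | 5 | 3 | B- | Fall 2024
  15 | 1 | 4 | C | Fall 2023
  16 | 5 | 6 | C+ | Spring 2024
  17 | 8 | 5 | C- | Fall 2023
SELECT id, semester FROM enrollments WHERE semester IN ('Fall 2023', 'Fall 2024', 'Spring 2024')

Execution result:
id | semester
1 | Spring 2024
2 | Fall 2024
3 | Fall 2023
4 | Spring 2024
5 | Fall 2024
6 | Spring 2024
7 | Fall 2023
8 | Spring 2024
9 | Fall 2023
10 | Spring 2024
11 | Fall 2023
12 | Fall 2023
13 | Fall 2023
14 | Fall 2024
15 | Fall 2023
16 | Spring 2024
17 | Fall 2023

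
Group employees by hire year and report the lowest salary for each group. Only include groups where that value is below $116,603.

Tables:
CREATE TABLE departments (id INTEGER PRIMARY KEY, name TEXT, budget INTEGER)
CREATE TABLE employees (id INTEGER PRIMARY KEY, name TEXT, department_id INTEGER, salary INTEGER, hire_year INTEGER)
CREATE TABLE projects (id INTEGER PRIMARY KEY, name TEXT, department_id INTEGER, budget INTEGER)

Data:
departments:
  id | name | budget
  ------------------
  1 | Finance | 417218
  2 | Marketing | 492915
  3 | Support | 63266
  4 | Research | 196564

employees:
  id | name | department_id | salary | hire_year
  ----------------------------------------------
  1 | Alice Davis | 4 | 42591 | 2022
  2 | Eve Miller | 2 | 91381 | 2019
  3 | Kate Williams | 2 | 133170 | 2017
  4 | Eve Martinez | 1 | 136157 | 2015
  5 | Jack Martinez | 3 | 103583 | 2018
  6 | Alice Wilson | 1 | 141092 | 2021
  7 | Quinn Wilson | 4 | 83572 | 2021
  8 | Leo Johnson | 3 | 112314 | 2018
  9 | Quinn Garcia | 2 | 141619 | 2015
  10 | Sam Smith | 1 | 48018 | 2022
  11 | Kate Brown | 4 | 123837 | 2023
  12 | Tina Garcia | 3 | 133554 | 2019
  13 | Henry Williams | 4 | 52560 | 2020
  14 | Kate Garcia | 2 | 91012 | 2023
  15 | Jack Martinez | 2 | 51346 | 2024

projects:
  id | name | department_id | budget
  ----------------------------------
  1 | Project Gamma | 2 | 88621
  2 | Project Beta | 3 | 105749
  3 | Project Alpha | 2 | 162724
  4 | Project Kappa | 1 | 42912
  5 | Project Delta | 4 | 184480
SELECT hire_year, MIN(salary) AS min_salary FROM employees GROUP BY hire_year HAVING MIN(salary) < 116603

Execution result:
hire_year | min_salary
2018 | 103583
2019 | 91381
2020 | 52560
2021 | 83572
2022 | 42591
2023 | 91012
2024 | 51346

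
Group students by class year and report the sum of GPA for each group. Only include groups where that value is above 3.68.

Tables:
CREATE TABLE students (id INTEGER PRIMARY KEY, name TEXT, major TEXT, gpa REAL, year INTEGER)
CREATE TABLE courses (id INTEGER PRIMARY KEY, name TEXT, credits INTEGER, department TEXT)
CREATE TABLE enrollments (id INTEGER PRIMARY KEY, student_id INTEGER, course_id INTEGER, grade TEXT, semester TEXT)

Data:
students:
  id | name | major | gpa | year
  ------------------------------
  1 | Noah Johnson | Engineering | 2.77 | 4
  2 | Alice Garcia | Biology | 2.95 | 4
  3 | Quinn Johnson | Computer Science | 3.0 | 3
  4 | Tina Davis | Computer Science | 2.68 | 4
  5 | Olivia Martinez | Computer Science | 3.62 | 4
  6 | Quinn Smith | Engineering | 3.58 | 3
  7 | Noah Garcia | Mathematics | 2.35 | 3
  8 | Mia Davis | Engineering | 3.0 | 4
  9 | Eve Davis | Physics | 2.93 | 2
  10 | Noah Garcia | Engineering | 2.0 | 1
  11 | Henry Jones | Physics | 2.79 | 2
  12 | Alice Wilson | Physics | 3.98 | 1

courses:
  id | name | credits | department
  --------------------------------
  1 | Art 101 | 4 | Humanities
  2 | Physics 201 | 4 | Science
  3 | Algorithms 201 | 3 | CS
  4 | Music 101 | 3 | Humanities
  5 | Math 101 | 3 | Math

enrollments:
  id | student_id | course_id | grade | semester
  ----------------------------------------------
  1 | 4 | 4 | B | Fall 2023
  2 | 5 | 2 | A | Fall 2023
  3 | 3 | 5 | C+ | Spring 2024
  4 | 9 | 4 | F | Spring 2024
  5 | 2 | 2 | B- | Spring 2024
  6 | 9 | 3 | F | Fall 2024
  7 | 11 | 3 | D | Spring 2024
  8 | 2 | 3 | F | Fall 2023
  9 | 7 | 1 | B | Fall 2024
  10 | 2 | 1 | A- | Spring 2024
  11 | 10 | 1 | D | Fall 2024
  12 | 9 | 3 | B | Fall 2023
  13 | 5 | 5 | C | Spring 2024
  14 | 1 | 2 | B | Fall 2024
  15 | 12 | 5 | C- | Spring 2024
SELECT year, SUM(gpa) AS sum_gpa FROM students GROUP BY year HAVING SUM(gpa) > 3.68

Execution result:
year | sum_gpa
1 | 5.98
2 | 5.72
3 | 8.93
4 | 15.02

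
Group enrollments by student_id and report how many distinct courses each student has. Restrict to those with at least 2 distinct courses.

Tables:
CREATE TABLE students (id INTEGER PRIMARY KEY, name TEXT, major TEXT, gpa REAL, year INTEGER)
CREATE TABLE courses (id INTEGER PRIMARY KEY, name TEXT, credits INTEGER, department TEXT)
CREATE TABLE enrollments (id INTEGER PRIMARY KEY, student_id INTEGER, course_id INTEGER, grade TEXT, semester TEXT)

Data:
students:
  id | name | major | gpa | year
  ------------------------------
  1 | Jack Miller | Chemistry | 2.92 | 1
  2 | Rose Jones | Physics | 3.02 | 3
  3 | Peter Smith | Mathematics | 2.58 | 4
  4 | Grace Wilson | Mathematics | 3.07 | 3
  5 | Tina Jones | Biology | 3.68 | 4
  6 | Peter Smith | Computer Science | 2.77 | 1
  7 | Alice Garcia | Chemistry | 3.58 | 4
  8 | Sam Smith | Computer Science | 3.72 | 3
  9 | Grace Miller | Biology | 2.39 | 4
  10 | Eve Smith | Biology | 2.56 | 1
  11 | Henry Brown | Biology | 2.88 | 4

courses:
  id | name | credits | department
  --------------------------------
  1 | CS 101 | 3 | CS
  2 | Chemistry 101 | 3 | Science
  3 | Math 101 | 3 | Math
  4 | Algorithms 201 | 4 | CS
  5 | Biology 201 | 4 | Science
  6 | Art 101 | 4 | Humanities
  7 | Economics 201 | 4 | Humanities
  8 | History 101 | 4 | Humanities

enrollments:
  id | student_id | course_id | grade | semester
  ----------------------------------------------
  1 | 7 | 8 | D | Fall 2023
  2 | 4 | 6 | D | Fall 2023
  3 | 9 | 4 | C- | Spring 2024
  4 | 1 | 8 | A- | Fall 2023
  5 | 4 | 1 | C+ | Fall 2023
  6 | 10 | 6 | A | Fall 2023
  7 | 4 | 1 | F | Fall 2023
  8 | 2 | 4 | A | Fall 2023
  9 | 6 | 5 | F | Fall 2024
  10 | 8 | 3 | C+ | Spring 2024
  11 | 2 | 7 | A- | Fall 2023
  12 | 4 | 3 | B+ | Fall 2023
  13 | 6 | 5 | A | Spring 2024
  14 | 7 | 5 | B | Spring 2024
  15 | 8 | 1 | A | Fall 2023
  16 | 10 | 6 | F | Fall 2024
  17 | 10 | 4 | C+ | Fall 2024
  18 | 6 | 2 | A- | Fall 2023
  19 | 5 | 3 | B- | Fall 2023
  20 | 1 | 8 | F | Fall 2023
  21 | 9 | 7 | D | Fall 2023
SELECT student_id, COUNT(DISTINCT course_id) AS distinct_course_count FROM enrollments GROUP BY student_id HAVING COUNT(DISTINCT course_id) >= 2

Execution result:
student_id | distinct_course_count
2 | 2
4 | 3
6 | 2
7 | 2
8 | 2
9 | 2
10 | 2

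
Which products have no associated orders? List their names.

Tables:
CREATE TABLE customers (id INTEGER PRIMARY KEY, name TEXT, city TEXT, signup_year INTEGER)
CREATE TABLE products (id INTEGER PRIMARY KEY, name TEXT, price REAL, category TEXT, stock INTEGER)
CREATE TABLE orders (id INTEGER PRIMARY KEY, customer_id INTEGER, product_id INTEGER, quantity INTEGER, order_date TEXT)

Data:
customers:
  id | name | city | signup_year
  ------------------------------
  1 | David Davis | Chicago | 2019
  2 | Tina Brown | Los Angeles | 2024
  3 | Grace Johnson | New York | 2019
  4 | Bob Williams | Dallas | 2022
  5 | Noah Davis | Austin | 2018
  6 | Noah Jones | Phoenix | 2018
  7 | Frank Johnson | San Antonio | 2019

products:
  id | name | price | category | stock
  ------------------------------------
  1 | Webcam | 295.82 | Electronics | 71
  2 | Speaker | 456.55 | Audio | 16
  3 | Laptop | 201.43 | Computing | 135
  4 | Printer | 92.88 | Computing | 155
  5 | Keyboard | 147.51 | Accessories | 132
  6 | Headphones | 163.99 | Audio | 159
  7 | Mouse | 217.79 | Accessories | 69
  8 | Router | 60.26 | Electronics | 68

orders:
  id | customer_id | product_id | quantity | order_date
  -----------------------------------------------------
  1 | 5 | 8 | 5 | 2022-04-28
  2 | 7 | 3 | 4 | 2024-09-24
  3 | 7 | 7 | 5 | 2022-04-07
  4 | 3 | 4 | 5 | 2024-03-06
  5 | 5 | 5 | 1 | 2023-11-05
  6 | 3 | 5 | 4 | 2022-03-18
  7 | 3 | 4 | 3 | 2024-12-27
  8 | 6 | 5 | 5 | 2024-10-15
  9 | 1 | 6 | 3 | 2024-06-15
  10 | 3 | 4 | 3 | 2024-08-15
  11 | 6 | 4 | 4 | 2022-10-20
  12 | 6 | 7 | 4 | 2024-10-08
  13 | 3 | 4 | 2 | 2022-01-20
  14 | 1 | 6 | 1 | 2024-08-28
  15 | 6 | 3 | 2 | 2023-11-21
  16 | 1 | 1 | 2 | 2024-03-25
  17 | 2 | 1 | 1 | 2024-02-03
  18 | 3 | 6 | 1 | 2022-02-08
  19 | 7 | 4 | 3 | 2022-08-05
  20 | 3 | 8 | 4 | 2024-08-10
SELECT p.name FROM products p LEFT JOIN orders c ON c.product_id = p.id WHERE c.id IS NULL

Execution result:
Speaker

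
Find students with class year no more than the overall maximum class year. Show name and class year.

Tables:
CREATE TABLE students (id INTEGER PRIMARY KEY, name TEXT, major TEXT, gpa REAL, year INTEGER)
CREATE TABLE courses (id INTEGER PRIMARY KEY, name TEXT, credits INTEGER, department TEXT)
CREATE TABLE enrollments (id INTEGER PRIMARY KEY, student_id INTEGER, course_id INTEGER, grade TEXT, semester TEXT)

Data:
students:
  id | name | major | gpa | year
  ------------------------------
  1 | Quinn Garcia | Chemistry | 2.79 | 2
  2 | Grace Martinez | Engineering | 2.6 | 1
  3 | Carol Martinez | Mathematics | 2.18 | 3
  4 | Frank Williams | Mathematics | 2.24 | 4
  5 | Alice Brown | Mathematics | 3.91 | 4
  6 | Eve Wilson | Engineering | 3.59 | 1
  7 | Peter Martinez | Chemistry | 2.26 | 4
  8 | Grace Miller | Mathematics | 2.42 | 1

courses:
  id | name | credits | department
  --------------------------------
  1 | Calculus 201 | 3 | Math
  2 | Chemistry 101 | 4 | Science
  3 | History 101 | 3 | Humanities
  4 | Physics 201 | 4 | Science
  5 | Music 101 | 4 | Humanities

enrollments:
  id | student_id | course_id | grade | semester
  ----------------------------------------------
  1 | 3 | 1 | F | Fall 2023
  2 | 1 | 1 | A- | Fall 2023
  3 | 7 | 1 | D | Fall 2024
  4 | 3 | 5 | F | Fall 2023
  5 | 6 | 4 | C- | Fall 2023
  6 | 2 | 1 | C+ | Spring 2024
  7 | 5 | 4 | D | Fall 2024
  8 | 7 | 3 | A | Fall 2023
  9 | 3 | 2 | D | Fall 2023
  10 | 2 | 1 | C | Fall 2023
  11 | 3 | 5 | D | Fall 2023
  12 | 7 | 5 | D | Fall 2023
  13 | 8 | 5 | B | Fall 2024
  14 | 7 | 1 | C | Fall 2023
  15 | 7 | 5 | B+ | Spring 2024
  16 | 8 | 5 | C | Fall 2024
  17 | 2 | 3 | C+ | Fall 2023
SELECT name, year FROM students WHERE year <= (SELECT MAX(year) FROM students)

Execution result:
name | year
Quinn Garcia | 2
Grace Martinez | 1
Carol Martinez | 3
Frank Williams | 4
Alice Brown | 4
Eve Wilson | 1
Peter Martinez | 4
Grace Miller | 1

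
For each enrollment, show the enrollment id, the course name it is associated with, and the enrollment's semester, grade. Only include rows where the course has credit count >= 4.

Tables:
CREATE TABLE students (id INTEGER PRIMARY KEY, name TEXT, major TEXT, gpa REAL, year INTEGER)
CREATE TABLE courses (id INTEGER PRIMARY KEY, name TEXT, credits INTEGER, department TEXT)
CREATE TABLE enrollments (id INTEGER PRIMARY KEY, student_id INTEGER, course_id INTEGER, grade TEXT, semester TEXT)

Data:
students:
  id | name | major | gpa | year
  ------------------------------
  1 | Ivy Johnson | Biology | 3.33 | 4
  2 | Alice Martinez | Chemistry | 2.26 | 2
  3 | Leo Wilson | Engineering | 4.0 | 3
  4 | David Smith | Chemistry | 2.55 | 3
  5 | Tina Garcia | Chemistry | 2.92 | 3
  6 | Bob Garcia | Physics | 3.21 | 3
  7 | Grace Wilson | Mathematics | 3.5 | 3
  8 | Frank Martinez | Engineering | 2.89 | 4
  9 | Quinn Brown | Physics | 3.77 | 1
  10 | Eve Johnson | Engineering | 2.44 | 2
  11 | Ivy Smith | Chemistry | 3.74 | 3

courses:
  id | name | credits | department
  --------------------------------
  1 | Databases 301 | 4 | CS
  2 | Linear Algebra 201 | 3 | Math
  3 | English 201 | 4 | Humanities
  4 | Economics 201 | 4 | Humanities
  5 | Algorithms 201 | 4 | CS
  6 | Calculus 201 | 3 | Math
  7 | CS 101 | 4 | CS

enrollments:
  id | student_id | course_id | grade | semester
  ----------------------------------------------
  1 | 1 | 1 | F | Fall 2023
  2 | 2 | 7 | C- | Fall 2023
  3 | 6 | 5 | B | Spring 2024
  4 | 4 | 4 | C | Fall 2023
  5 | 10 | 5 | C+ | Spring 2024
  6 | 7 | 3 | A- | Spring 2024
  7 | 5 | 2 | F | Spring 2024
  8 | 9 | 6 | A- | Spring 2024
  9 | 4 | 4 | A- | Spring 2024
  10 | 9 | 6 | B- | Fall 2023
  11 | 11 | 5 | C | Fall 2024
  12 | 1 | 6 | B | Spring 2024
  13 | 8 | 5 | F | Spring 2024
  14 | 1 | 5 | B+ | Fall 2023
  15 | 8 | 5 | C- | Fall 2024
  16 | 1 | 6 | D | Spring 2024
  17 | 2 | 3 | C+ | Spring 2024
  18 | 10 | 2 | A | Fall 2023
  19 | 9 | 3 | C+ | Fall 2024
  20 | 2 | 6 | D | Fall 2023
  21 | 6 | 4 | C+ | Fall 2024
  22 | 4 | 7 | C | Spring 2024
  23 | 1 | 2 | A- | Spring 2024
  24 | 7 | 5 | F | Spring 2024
SELECT c.id, p.name AS course, c.semester, c.grade FROM enrollments c JOIN courses p ON c.course_id = p.id WHERE p.credits >= 4

Execution result:
id | course | semester | grade
1 | Databases 301 | Fall 2023 | F
2 | CS 101 | Fall 2023 | C-
3 | Algorithms 201 | Spring 2024 | B
4 | Economics 201 | Fall 2023 | C
5 | Algorithms 201 | Spring 2024 | C+
6 | English 201 | Spring 2024 | A-
9 | Economics 201 | Spring 2024 | A-
11 | Algorithms 201 | Fall 2024 | C
13 | Algorithms 201 | Spring 2024 | F
14 | Algorithms 201 | Fall 2023 | B+
15 | Algorithms 201 | Fall 2024 | C-
17 | English 201 | Spring 2024 | C+
19 | English 201 | Fall 2024 | C+
21 | Economics 201 | Fall 2024 | C+
22 | CS 101 | Spring 2024 | C
24 | Algorithms 201 | Spring 2024 | F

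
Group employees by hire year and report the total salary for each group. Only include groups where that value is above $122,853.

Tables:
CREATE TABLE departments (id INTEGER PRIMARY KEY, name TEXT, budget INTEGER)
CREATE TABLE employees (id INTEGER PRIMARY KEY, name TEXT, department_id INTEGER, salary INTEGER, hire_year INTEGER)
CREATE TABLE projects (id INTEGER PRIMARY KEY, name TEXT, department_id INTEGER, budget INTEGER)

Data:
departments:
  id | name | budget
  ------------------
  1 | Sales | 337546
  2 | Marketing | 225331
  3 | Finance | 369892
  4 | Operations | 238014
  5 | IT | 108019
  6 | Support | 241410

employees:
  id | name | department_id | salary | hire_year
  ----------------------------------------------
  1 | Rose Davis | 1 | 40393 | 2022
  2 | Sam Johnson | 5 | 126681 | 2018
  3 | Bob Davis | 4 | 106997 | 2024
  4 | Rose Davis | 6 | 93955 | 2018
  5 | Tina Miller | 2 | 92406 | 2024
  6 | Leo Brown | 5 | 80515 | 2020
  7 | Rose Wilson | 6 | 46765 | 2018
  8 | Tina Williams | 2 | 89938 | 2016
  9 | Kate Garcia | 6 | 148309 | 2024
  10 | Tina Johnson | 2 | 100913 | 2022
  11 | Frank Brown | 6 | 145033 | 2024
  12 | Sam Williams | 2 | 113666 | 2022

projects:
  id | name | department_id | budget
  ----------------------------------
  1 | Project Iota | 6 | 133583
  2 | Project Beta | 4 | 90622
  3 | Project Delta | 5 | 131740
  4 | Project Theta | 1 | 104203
SELECT hire_year, SUM(salary) AS sum_salary FROM employees GROUP BY hire_year HAVING SUM(salary) > 122853

Execution result:
hire_year | sum_salary
2018 | 267401
2022 | 254972
2024 | 492745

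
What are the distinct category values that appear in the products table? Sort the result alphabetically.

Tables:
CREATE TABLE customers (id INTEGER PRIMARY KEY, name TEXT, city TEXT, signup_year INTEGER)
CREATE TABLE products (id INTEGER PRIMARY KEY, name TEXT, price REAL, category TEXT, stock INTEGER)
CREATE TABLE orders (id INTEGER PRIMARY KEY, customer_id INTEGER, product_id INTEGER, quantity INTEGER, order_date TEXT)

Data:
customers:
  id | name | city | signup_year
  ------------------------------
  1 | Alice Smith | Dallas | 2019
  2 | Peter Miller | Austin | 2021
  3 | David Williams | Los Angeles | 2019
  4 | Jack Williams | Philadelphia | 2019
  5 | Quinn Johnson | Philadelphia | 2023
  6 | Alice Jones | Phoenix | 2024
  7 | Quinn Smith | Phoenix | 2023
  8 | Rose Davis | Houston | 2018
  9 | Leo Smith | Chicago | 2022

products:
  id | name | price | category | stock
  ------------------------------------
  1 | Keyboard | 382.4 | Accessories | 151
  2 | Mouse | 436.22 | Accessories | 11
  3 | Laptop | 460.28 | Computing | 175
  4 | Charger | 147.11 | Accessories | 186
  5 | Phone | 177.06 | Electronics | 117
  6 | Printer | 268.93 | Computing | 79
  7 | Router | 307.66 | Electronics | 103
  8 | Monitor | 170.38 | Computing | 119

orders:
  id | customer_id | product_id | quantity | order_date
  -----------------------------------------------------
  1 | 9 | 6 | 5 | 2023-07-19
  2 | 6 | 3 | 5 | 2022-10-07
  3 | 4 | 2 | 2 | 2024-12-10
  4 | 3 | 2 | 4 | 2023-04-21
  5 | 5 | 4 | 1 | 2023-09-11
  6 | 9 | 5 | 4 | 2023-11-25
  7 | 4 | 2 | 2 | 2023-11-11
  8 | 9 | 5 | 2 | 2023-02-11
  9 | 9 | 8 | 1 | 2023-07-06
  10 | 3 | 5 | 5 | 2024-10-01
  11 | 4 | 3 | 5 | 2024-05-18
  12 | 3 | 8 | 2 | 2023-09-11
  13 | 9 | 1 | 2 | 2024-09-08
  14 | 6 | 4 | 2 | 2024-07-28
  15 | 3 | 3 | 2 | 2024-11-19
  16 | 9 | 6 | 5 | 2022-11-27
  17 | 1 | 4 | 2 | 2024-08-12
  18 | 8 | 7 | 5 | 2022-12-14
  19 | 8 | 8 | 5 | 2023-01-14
SELECT DISTINCT category FROM products ORDER BY category

Execution result:
category
Accessories
Computing
Electronics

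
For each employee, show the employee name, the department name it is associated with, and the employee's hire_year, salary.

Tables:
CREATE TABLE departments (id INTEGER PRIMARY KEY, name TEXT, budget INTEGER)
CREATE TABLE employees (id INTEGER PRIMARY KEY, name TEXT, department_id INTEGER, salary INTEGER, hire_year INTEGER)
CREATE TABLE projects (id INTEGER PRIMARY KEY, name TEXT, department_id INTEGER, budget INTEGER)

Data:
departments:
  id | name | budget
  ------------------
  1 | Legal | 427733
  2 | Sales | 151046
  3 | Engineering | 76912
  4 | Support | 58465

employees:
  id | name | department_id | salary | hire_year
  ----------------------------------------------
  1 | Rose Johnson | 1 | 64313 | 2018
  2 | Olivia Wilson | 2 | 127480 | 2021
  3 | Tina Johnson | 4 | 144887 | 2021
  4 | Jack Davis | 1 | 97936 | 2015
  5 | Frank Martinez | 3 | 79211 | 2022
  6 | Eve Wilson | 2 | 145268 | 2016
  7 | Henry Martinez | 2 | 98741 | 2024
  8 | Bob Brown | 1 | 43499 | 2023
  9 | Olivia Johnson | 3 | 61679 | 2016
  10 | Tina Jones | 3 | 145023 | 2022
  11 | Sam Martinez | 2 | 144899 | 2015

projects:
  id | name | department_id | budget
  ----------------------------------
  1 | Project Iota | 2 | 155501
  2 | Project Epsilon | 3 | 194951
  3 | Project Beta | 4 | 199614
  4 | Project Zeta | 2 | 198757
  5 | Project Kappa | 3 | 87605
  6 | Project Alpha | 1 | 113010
SELECT c.name, p.name AS department, c.hire_year, c.salary FROM employees c JOIN departments p ON c.department_id = p.id

Execution result:
name | department | hire_year | salary
Rose Johnson | Legal | 2018 | 64313
Olivia Wilson | Sales | 2021 | 127480
Tina Johnson | Support | 2021 | 144887
Jack Davis | Legal | 2015 | 97936
Frank Martinez | Engineering | 2022 | 79211
Eve Wilson | Sales | 2016 | 145268
Henry Martinez | Sales | 2024 | 98741
Bob Brown | Legal | 2023 | 43499
Olivia Johnson | Engineering | 2016 | 61679
Tina Jones | Engineering | 2022 | 145023
Sam Martinez | Sales | 2015 | 144899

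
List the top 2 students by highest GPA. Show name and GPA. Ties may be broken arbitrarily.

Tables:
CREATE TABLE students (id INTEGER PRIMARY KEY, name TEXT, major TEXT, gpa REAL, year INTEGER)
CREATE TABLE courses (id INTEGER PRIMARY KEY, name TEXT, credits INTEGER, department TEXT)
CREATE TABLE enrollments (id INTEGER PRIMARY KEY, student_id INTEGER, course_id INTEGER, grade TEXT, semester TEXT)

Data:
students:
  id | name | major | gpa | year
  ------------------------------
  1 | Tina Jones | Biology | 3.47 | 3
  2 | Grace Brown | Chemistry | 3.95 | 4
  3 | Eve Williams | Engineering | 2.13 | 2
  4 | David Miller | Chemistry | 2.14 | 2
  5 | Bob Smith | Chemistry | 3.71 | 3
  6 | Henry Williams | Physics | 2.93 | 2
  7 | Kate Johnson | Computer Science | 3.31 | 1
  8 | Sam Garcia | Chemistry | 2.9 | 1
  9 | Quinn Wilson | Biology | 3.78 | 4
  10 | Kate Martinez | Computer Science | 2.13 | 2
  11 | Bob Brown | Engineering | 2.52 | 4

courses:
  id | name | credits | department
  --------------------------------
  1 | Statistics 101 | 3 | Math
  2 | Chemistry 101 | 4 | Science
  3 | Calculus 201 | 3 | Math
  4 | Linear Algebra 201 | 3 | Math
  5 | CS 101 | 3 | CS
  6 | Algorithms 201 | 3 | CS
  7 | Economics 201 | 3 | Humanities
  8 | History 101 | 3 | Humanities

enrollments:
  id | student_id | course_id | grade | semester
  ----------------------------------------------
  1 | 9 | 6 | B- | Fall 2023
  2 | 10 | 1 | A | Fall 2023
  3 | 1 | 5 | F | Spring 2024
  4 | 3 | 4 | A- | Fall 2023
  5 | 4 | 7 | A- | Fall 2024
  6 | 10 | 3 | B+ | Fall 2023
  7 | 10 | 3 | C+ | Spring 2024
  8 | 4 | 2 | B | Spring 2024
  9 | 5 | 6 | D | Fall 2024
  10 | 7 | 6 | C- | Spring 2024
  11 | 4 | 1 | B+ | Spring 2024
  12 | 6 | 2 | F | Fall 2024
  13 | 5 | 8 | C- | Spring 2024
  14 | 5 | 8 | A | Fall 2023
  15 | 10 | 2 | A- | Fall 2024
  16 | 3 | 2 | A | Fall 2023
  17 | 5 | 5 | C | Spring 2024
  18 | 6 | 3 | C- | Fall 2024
SELECT name, gpa FROM students ORDER BY gpa DESC LIMIT 2

Execution result:
name | gpa
Grace Brown | 3.95
Quinn Wilson | 3.78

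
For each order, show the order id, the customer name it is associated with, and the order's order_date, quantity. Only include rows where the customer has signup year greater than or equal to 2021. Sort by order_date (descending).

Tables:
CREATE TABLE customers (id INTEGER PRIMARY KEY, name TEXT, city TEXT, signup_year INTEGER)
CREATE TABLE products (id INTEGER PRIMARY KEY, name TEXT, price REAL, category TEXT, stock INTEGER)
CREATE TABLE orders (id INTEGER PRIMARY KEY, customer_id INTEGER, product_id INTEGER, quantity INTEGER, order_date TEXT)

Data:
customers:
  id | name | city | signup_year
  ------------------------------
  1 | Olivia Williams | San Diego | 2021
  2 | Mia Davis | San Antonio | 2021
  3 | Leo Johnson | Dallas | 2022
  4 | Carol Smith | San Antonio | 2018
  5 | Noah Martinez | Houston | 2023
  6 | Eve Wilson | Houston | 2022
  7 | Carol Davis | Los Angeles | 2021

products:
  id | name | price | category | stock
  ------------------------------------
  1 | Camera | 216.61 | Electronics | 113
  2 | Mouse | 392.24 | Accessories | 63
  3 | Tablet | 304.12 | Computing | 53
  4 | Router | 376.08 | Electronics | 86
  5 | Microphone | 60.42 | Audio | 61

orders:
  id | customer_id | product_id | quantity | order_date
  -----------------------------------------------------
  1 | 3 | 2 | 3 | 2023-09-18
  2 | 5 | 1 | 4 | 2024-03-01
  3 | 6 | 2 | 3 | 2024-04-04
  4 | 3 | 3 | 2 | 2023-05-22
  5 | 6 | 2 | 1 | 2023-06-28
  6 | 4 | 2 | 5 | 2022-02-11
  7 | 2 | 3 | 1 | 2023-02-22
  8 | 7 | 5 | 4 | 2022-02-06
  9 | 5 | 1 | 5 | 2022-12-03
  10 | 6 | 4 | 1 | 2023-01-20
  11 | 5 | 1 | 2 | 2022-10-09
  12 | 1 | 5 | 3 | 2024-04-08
SELECT c.id, p.name AS customer, c.order_date, c.quantity FROM orders c JOIN customers p ON c.customer_id = p.id WHERE p.signup_year >= 2021 ORDER BY c.order_date DESC

Execution result:
id | customer | order_date | quantity
12 | Olivia Williams | 2024-04-08 | 3
3 | Eve Wilson | 2024-04-04 | 3
2 | Noah Martinez | 2024-03-01 | 4
1 | Leo Johnson | 2023-09-18 | 3
5 | Eve Wilson | 2023-06-28 | 1
4 | Leo Johnson | 2023-05-22 | 2
7 | Mia Davis | 2023-02-22 | 1
10 | Eve Wilson | 2023-01-20 | 1
9 | Noah Martinez | 2022-12-03 | 5
11 | Noah Martinez | 2022-10-09 | 2
8 | Carol Davis | 2022-02-06 | 4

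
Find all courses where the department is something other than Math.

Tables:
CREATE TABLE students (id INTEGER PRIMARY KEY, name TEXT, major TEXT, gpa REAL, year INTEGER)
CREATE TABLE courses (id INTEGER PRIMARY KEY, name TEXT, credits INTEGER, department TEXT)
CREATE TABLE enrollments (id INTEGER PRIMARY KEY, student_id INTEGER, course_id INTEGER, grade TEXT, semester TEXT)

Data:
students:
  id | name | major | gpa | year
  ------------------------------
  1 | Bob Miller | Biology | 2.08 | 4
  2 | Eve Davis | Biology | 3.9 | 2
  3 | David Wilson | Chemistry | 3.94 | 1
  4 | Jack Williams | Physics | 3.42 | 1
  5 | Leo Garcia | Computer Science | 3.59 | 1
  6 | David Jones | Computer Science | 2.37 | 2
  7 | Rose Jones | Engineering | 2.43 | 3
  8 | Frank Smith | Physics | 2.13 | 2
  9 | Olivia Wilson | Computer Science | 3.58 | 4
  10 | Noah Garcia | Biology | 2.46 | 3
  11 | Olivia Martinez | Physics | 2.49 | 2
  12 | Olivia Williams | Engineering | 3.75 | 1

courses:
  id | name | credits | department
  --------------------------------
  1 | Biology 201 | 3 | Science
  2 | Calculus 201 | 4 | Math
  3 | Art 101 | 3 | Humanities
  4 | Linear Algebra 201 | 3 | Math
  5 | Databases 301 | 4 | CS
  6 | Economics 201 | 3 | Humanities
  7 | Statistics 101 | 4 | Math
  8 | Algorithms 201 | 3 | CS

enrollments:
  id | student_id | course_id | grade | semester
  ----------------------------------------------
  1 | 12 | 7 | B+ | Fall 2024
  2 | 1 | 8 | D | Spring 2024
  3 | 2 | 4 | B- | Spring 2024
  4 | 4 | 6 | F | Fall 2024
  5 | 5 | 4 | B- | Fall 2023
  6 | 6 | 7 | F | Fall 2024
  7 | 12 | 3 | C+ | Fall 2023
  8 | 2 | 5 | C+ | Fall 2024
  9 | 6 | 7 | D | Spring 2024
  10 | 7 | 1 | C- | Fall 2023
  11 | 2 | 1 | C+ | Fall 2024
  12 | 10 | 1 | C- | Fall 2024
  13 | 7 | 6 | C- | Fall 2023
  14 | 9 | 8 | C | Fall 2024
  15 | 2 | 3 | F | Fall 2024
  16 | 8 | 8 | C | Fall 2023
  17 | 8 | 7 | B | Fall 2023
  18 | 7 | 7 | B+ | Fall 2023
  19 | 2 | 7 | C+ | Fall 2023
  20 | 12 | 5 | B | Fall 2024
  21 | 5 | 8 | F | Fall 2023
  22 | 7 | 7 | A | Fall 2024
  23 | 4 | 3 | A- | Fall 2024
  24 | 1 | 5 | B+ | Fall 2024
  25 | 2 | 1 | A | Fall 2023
SELECT name, department FROM courses WHERE department <> 'Math'

Execution result:
name | department
Biology 201 | Science
Art 101 | Humanities
Databases 301 | CS
Economics 201 | Humanities
Algorithms 201 | CS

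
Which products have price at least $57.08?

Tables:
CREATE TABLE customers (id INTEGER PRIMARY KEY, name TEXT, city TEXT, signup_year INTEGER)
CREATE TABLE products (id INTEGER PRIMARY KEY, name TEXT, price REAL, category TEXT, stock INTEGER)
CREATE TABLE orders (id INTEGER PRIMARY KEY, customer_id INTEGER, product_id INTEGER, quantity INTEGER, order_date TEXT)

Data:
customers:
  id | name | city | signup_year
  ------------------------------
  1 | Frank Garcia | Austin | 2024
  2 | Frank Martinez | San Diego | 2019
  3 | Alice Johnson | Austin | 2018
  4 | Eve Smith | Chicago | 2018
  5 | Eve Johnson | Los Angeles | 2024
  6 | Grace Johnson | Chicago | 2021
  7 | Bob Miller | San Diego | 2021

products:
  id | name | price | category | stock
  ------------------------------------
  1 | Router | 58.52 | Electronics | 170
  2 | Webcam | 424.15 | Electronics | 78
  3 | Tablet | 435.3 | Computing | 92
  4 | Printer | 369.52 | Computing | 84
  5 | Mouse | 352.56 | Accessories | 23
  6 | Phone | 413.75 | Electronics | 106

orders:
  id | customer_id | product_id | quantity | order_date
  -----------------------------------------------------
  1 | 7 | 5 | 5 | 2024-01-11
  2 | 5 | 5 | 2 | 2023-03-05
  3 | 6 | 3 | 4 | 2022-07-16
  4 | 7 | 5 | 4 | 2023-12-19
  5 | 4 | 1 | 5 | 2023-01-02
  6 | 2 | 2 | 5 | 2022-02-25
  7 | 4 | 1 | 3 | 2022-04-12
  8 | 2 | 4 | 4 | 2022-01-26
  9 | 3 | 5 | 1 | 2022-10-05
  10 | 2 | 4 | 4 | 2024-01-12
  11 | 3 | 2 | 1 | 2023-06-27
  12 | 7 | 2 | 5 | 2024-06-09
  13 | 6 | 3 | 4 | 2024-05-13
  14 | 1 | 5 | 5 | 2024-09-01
SELECT name, price FROM products WHERE price >= 57.08

Execution result:
name | price
Router | 58.52
Webcam | 424.15
Tablet | 435.30
Printer | 369.52
Mouse | 352.56
Phone | 413.75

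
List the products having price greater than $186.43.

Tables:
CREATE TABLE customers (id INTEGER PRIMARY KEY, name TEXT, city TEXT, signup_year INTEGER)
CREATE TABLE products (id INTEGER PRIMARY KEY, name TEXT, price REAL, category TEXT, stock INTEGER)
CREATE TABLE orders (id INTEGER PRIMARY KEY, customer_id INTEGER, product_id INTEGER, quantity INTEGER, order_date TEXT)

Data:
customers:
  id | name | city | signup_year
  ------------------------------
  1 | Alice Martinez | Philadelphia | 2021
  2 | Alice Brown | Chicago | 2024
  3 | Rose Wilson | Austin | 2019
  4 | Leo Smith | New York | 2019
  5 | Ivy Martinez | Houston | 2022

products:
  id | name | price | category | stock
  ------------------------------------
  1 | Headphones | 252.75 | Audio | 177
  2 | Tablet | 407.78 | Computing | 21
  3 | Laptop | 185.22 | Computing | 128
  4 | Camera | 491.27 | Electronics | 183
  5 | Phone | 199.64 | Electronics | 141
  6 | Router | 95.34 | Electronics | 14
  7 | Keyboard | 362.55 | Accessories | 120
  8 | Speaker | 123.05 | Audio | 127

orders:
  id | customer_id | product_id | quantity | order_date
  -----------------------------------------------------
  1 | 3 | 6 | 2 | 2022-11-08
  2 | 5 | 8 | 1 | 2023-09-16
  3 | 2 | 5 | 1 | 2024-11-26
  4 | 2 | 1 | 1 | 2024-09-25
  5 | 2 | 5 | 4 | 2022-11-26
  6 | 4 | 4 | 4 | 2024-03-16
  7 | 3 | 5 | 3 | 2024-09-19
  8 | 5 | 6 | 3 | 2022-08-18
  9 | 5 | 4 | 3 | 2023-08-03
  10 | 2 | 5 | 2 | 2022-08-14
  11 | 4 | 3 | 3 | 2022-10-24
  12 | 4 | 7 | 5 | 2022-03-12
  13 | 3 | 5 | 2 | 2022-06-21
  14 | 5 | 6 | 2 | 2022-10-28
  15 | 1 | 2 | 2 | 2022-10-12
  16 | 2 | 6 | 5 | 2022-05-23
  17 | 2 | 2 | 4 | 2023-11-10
SELECT name, price FROM products WHERE price > 186.43

Execution result:
name | price
Headphones | 252.75
Tablet | 407.78
Camera | 491.27
Phone | 199.64
Keyboard | 362.55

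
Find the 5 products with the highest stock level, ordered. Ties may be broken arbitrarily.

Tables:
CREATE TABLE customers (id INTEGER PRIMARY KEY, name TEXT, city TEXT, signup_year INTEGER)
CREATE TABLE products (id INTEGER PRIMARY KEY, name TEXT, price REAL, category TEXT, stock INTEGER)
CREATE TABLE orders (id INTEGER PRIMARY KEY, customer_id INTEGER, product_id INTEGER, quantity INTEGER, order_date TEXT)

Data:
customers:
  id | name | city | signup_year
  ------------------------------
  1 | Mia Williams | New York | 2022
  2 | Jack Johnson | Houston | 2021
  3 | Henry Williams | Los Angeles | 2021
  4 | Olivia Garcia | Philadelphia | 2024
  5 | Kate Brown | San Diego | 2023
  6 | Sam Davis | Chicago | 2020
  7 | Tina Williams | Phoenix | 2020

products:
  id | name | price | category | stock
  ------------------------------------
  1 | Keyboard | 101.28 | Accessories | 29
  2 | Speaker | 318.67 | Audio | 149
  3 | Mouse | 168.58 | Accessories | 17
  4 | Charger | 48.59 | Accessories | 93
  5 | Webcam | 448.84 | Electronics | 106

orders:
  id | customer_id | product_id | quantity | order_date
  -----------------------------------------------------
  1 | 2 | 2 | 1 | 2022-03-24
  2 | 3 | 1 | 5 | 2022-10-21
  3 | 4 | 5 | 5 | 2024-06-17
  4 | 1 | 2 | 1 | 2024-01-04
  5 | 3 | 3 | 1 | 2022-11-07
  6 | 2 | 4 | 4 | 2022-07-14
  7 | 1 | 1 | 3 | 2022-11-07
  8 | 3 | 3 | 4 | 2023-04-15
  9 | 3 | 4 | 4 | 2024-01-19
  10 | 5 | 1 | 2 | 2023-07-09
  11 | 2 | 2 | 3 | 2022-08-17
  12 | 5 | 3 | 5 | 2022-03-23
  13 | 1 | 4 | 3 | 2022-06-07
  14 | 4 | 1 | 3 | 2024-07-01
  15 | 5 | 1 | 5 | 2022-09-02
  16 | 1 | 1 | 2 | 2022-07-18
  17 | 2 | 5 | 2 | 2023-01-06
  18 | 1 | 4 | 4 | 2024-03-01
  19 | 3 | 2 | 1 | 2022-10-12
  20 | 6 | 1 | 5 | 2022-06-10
SELECT name, stock FROM products ORDER BY stock DESC LIMIT 5

Execution result:
name | stock
Speaker | 149
Webcam | 106
Charger | 93
Keyboard | 29
Mouse | 17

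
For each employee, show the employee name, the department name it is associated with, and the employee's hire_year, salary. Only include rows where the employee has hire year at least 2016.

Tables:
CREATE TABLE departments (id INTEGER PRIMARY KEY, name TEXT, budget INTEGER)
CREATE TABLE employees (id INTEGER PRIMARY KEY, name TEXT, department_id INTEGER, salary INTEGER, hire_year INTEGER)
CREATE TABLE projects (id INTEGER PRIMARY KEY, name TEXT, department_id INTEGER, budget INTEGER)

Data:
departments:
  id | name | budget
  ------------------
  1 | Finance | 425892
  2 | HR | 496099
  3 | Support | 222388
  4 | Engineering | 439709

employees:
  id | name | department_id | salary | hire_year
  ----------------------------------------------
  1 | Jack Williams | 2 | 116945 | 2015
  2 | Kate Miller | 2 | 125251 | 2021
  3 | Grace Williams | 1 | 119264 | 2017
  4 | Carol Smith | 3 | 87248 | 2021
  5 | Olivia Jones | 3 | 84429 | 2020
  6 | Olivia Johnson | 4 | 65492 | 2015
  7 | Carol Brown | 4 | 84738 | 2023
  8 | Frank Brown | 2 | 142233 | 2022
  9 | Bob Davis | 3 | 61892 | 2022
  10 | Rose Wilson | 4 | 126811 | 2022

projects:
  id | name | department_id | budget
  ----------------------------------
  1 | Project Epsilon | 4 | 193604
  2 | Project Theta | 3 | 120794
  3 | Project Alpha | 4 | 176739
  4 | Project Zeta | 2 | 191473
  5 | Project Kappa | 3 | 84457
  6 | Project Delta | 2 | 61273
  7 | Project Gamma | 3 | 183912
SELECT c.name, p.name AS department, c.hire_year, c.salary FROM employees c JOIN departments p ON c.department_id = p.id WHERE c.hire_year >= 2016

Execution result:
name | department | hire_year | salary
Kate Miller | HR | 2021 | 125251
Grace Williams | Finance | 2017 | 119264
Carol Smith | Support | 2021 | 87248
Olivia Jones | Support | 2020 | 84429
Carol Brown | Engineering | 2023 | 84738
Frank Brown | HR | 2022 | 142233
Bob Davis | Support | 2022 | 61892
Rose Wilson | Engineering | 2022 | 126811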